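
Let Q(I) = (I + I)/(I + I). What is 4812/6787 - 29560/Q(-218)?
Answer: -200618908/6787 ≈ -29559.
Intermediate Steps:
Q(I) = 1 (Q(I) = (2*I)/((2*I)) = (2*I)*(1/(2*I)) = 1)
4812/6787 - 29560/Q(-218) = 4812/6787 - 29560/1 = 4812*(1/6787) - 29560*1 = 4812/6787 - 29560 = -200618908/6787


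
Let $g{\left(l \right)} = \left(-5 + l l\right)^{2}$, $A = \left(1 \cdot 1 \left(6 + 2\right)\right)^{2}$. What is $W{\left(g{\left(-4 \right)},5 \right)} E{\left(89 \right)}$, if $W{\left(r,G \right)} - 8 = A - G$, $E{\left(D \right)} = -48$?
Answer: $-3216$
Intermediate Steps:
$A = 64$ ($A = \left(1 \cdot 1 \cdot 8\right)^{2} = \left(1 \cdot 8\right)^{2} = 8^{2} = 64$)
$g{\left(l \right)} = \left(-5 + l^{2}\right)^{2}$
$W{\left(r,G \right)} = 72 - G$ ($W{\left(r,G \right)} = 8 - \left(-64 + G\right) = 72 - G$)
$W{\left(g{\left(-4 \right)},5 \right)} E{\left(89 \right)} = \left(72 - 5\right) \left(-48\right) = 67 \left(-48\right) = -3216$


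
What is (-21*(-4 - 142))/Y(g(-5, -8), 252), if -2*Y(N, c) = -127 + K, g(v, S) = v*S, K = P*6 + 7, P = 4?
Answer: 511/8 ≈ 63.875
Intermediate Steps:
K = 31 (K = 4*6 + 7 = 24 + 7 = 31)
g(v, S) = S*v
Y(N, c) = 48 (Y(N, c) = -(-127 + 31)/2 = -½*(-96) = 48)
(-21*(-4 - 142))/Y(g(-5, -8), 252) = -21*(-4 - 142)/48 = -21*(-146)*(1/48) = 3066*(1/48) = 511/8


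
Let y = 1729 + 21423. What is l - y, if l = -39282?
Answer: -62434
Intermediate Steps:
y = 23152
l - y = -39282 - 1*23152 = -39282 - 23152 = -62434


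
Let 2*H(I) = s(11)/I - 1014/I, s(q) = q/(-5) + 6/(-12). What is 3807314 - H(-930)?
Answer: 23605343411/6200 ≈ 3.8073e+6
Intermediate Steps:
s(q) = -½ - q/5 (s(q) = q*(-⅕) + 6*(-1/12) = -q/5 - ½ = -½ - q/5)
H(I) = -10167/(20*I) (H(I) = ((-½ - ⅕*11)/I - 1014/I)/2 = ((-½ - 11/5)/I - 1014/I)/2 = (-27/(10*I) - 1014/I)/2 = (-10167/(10*I))/2 = -10167/(20*I))
3807314 - H(-930) = 3807314 - (-10167)/(20*(-930)) = 3807314 - (-10167)*(-1)/(20*930) = 3807314 - 1*3389/6200 = 3807314 - 3389/6200 = 23605343411/6200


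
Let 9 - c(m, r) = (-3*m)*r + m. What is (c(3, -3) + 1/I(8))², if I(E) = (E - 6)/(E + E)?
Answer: 169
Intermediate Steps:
c(m, r) = 9 - m + 3*m*r (c(m, r) = 9 - ((-3*m)*r + m) = 9 - (-3*m*r + m) = 9 - (m - 3*m*r) = 9 + (-m + 3*m*r) = 9 - m + 3*m*r)
I(E) = (-6 + E)/(2*E) (I(E) = (-6 + E)/((2*E)) = (-6 + E)*(1/(2*E)) = (-6 + E)/(2*E))
(c(3, -3) + 1/I(8))² = ((9 - 1*3 + 3*3*(-3)) + 1/((½)*(-6 + 8)/8))² = ((9 - 3 - 27) + 1/((½)*(⅛)*2))² = (-21 + 1/(⅛))² = (-21 + 8)² = (-13)² = 169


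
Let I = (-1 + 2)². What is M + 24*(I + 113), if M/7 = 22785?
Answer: 162231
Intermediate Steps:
I = 1 (I = 1² = 1)
M = 159495 (M = 7*22785 = 159495)
M + 24*(I + 113) = 159495 + 24*(1 + 113) = 159495 + 24*114 = 159495 + 2736 = 162231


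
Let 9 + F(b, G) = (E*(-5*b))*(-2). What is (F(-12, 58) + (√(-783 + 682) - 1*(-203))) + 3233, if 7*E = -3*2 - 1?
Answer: 3547 + I*√101 ≈ 3547.0 + 10.05*I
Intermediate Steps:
E = -1 (E = (-3*2 - 1)/7 = (-6 - 1)/7 = (⅐)*(-7) = -1)
F(b, G) = -9 - 10*b (F(b, G) = -9 - (-5)*b*(-2) = -9 + (5*b)*(-2) = -9 - 10*b)
(F(-12, 58) + (√(-783 + 682) - 1*(-203))) + 3233 = ((-9 - 10*(-12)) + (√(-783 + 682) - 1*(-203))) + 3233 = ((-9 + 120) + (√(-101) + 203)) + 3233 = (111 + (I*√101 + 203)) + 3233 = (111 + (203 + I*√101)) + 3233 = (314 + I*√101) + 3233 = 3547 + I*√101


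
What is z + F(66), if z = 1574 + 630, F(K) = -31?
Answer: 2173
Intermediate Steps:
z = 2204
z + F(66) = 2204 - 31 = 2173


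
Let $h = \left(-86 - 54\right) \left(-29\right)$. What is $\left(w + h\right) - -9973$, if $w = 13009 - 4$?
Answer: $27038$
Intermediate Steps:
$h = 4060$ ($h = \left(-140\right) \left(-29\right) = 4060$)
$w = 13005$ ($w = 13009 - 4 = 13005$)
$\left(w + h\right) - -9973 = \left(13005 + 4060\right) - -9973 = 17065 + \left(-1806 + 11779\right) = 17065 + 9973 = 27038$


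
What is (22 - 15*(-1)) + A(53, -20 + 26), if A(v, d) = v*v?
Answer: 2846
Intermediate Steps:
A(v, d) = v**2
(22 - 15*(-1)) + A(53, -20 + 26) = (22 - 15*(-1)) + 53**2 = (22 + 15) + 2809 = 37 + 2809 = 2846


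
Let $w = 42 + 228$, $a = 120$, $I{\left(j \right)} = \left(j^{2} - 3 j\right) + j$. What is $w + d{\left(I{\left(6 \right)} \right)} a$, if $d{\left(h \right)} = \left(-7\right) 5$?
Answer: $-3930$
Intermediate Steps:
$I{\left(j \right)} = j^{2} - 2 j$
$d{\left(h \right)} = -35$
$w = 270$
$w + d{\left(I{\left(6 \right)} \right)} a = 270 - 4200 = -3930$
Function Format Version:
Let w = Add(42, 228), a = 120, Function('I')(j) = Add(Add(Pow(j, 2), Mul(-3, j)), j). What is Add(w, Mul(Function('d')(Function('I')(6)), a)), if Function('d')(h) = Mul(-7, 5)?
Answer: -3930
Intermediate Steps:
Function('I')(j) = Add(Pow(j, 2), Mul(-2, j))
Function('d')(h) = -35
w = 270
Add(w, Mul(Function('d')(Function('I')(6)), a)) = Add(270, Mul(-35, 120)) = Add(270, -4200) = -3930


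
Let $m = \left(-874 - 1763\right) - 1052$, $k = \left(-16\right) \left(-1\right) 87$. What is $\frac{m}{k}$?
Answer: $- \frac{3689}{1392} \approx -2.6501$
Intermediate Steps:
$k = 1392$ ($k = 16 \cdot 87 = 1392$)
$m = -3689$ ($m = -2637 - 1052 = -3689$)
$\frac{m}{k} = - \frac{3689}{1392}$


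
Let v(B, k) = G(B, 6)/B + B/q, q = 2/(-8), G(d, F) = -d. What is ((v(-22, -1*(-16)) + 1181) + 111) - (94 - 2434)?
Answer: 3719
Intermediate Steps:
q = -1/4 (q = 2*(-1/8) = -1/4 ≈ -0.25000)
v(B, k) = -1 - 4*B (v(B, k) = (-B)/B + B/(-1/4) = -1 + B*(-4) = -1 - 4*B)
((v(-22, -1*(-16)) + 1181) + 111) - (94 - 2434) = (((-1 - 4*(-22)) + 1181) + 111) - (94 - 2434) = (((-1 + 88) + 1181) + 111) - 1*(-2340) = ((87 + 1181) + 111) + 2340 = (1268 + 111) + 2340 = 1379 + 2340 = 3719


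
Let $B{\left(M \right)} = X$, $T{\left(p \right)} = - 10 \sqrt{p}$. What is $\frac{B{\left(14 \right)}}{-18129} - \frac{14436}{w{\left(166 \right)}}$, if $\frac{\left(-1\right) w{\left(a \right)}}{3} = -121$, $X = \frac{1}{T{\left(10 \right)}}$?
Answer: $- \frac{4812}{121} + \frac{\sqrt{10}}{1812900} \approx -39.769$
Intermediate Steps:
$X = - \frac{\sqrt{10}}{100}$ ($X = \frac{1}{\left(-10\right) \sqrt{10}} = - \frac{\sqrt{10}}{100} \approx -0.031623$)
$B{\left(M \right)} = - \frac{\sqrt{10}}{100}$
$w{\left(a \right)} = 363$ ($w{\left(a \right)} = \left(-3\right) \left(-121\right) = 363$)
$\frac{B{\left(14 \right)}}{-18129} - \frac{14436}{w{\left(166 \right)}} = \frac{\left(- \frac{1}{100}\right) \sqrt{10}}{-18129} - \frac{14436}{363} = - \frac{\sqrt{10}}{100} \left(- \frac{1}{18129}\right) - \frac{4812}{121} = \frac{\sqrt{10}}{1812900} - \frac{4812}{121} = - \frac{4812}{121} + \frac{\sqrt{10}}{1812900}$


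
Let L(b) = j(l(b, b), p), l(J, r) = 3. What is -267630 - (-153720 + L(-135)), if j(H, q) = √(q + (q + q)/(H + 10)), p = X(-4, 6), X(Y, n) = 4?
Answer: -113910 - 2*√195/13 ≈ -1.1391e+5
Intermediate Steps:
p = 4
j(H, q) = √(q + 2*q/(10 + H)) (j(H, q) = √(q + (2*q)/(10 + H)) = √(q + 2*q/(10 + H)))
L(b) = 2*√195/13 (L(b) = √(4*(12 + 3)/(10 + 3)) = √(4*15/13) = √(4*(1/13)*15) = √(60/13) = 2*√195/13)
-267630 - (-153720 + L(-135)) = -267630 - (-153720 + 2*√195/13) = -267630 + (153720 - 2*√195/13) = -113910 - 2*√195/13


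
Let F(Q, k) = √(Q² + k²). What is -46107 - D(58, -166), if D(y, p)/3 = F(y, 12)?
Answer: -46107 - 6*√877 ≈ -46285.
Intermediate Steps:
D(y, p) = 3*√(144 + y²) (D(y, p) = 3*√(y² + 12²) = 3*√(y² + 144) = 3*√(144 + y²))
-46107 - D(58, -166) = -46107 - 3*√(144 + 58²) = -46107 - 3*√(144 + 3364) = -46107 - 3*√3508 = -46107 - 3*2*√877 = -46107 - 6*√877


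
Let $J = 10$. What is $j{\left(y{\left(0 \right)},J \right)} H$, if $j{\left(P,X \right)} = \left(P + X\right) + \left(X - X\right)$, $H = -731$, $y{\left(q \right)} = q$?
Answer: $-7310$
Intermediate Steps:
$j{\left(P,X \right)} = P + X$ ($j{\left(P,X \right)} = \left(P + X\right) + 0 = P + X$)
$j{\left(y{\left(0 \right)},J \right)} H = \left(0 + 10\right) \left(-731\right) = 10 \left(-731\right) = -7310$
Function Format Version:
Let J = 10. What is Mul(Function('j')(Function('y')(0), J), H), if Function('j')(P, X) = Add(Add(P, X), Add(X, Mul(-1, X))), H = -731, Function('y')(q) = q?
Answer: -7310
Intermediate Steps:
Function('j')(P, X) = Add(P, X) (Function('j')(P, X) = Add(Add(P, X), 0) = Add(P, X))
Mul(Function('j')(Function('y')(0), J), H) = Mul(Add(0, 10), -731) = Mul(10, -731) = -7310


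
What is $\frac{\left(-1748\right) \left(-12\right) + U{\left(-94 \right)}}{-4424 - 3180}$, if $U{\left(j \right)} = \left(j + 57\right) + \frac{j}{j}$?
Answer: $- \frac{5235}{1901} \approx -2.7538$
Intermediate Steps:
$U{\left(j \right)} = 58 + j$ ($U{\left(j \right)} = \left(57 + j\right) + 1 = 58 + j$)
$\frac{\left(-1748\right) \left(-12\right) + U{\left(-94 \right)}}{-4424 - 3180} = \frac{\left(-1748\right) \left(-12\right) + \left(58 - 94\right)}{-4424 - 3180} = \frac{20976 - 36}{-7604} = 20940 \left(- \frac{1}{7604}\right) = - \frac{5235}{1901}$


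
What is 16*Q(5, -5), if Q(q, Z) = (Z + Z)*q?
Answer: -800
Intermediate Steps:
Q(q, Z) = 2*Z*q (Q(q, Z) = (2*Z)*q = 2*Z*q)
16*Q(5, -5) = 16*(2*(-5)*5) = 16*(-50) = -800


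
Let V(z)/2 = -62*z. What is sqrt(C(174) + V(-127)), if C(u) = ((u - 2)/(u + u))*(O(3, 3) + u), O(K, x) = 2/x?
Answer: 2*sqrt(29962510)/87 ≈ 125.83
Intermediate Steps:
V(z) = -124*z (V(z) = 2*(-62*z) = -124*z)
C(u) = (-2 + u)*(2/3 + u)/(2*u) (C(u) = ((u - 2)/(u + u))*(2/3 + u) = ((-2 + u)/((2*u)))*(2*(1/3) + u) = ((-2 + u)*(1/(2*u)))*(2/3 + u) = ((-2 + u)/(2*u))*(2/3 + u) = (-2 + u)*(2/3 + u)/(2*u))
sqrt(C(174) + V(-127)) = sqrt((1/6)*(-4 + 174*(-4 + 3*174))/174 - 124*(-127)) = sqrt((1/6)*(1/174)*(-4 + 174*(-4 + 522)) + 15748) = sqrt((1/6)*(1/174)*(-4 + 174*518) + 15748) = sqrt((1/6)*(1/174)*(-4 + 90132) + 15748) = sqrt((1/6)*(1/174)*90128 + 15748) = sqrt(22532/261 + 15748) = sqrt(4132760/261) = 2*sqrt(29962510)/87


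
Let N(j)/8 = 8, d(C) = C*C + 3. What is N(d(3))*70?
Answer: 4480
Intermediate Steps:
d(C) = 3 + C**2 (d(C) = C**2 + 3 = 3 + C**2)
N(j) = 64 (N(j) = 8*8 = 64)
N(d(3))*70 = 64*70 = 4480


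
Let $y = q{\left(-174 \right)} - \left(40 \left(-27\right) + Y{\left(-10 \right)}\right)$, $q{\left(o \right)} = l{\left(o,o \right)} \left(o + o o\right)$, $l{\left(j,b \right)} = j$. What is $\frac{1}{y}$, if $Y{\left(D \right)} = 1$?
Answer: $- \frac{1}{5236669} \approx -1.9096 \cdot 10^{-7}$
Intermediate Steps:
$q{\left(o \right)} = o \left(o + o^{2}\right)$ ($q{\left(o \right)} = o \left(o + o o\right) = o \left(o + o^{2}\right)$)
$y = -5236669$ ($y = \left(-174\right)^{2} \left(1 - 174\right) - \left(40 \left(-27\right) + 1\right) = 30276 \left(-173\right) - \left(-1080 + 1\right) = -5237748 - -1079 = -5237748 + 1079 = -5236669$)
$\frac{1}{y} = \frac{1}{-5236669} = - \frac{1}{5236669}$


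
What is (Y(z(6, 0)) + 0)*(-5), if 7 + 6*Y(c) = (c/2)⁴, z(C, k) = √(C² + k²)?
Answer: -185/3 ≈ -61.667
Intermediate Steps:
Y(c) = -7/6 + c⁴/96 (Y(c) = -7/6 + (c/2)⁴/6 = -7/6 + (c⁴/16)/6 = -7/6 + c⁴/96)
(Y(z(6, 0)) + 0)*(-5) = ((-7/6 + (√(6² + 0²))⁴/96) + 0)*(-5) = ((-7/6 + (√(36 + 0))⁴/96) + 0)*(-5) = ((-7/6 + (√36)⁴/96) + 0)*(-5) = ((-7/6 + (1/96)*6⁴) + 0)*(-5) = ((-7/6 + (1/96)*1296) + 0)*(-5) = ((-7/6 + 27/2) + 0)*(-5) = (37/3 + 0)*(-5) = (37/3)*(-5) = -185/3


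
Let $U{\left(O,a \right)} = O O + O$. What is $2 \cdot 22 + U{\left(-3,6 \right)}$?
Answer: $50$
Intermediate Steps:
$U{\left(O,a \right)} = O + O^{2}$ ($U{\left(O,a \right)} = O^{2} + O = O + O^{2}$)
$2 \cdot 22 + U{\left(-3,6 \right)} = 2 \cdot 22 - 3 \left(1 - 3\right) = 44 - -6 = 44 + 6 = 50$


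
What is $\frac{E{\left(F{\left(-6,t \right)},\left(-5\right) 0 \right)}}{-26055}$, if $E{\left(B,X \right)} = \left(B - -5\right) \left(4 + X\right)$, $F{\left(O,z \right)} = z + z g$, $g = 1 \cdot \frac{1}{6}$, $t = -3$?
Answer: $- \frac{2}{8685} \approx -0.00023028$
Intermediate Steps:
$g = \frac{1}{6}$ ($g = 1 \cdot \frac{1}{6} = \frac{1}{6} \approx 0.16667$)
$F{\left(O,z \right)} = \frac{7 z}{6}$ ($F{\left(O,z \right)} = z + z \frac{1}{6} = z + \frac{z}{6} = \frac{7 z}{6}$)
$E{\left(B,X \right)} = \left(4 + X\right) \left(5 + B\right)$ ($E{\left(B,X \right)} = \left(B + 5\right) \left(4 + X\right) = \left(5 + B\right) \left(4 + X\right) = \left(4 + X\right) \left(5 + B\right)$)
$\frac{E{\left(F{\left(-6,t \right)},\left(-5\right) 0 \right)}}{-26055} = \frac{20 + 4 \cdot \frac{7}{6} \left(-3\right) + 5 \left(\left(-5\right) 0\right) + \frac{7}{6} \left(-3\right) \left(\left(-5\right) 0\right)}{-26055} = \left(20 + 4 \left(- \frac{7}{2}\right) + 5 \cdot 0 - 0\right) \left(- \frac{1}{26055}\right) = \left(20 - 14 + 0 + 0\right) \left(- \frac{1}{26055}\right) = 6 \left(- \frac{1}{26055}\right) = - \frac{2}{8685}$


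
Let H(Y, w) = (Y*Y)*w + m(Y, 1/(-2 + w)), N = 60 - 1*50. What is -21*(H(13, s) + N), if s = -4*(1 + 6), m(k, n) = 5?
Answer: 99057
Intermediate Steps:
N = 10 (N = 60 - 50 = 10)
s = -28 (s = -4*7 = -28)
H(Y, w) = 5 + w*Y**2 (H(Y, w) = (Y*Y)*w + 5 = Y**2*w + 5 = w*Y**2 + 5 = 5 + w*Y**2)
-21*(H(13, s) + N) = -21*((5 - 28*13**2) + 10) = -21*((5 - 28*169) + 10) = -21*((5 - 4732) + 10) = -21*(-4727 + 10) = -21*(-4717) = 99057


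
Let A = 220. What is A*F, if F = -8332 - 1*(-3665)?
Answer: -1026740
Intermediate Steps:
F = -4667 (F = -8332 + 3665 = -4667)
A*F = 220*(-4667) = -1026740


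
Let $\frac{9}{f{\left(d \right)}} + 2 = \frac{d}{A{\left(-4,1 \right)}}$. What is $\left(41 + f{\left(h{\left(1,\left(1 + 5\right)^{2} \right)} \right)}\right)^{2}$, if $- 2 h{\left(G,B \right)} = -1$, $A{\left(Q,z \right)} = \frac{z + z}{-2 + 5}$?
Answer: $\frac{28561}{25} \approx 1142.4$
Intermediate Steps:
$A{\left(Q,z \right)} = \frac{2 z}{3}$
$h{\left(G,B \right)} = \frac{1}{2}$ ($h{\left(G,B \right)} = \left(- \frac{1}{2}\right) \left(-1\right) = \frac{1}{2}$)
$f{\left(d \right)} = \frac{9}{-2 + \frac{3 d}{2}}$ ($f{\left(d \right)} = \frac{9}{-2 + \frac{d}{\frac{2}{3} \cdot 1}} = \frac{9}{-2 + \frac{d}{\frac{2}{3}}} = \frac{9}{-2 + d \frac{3}{2}} = \frac{9}{-2 + \frac{3 d}{2}}$)
$\left(41 + f{\left(h{\left(1,\left(1 + 5\right)^{2} \right)} \right)}\right)^{2} = \left(41 + \frac{18}{-4 + 3 \cdot \frac{1}{2}}\right)^{2} = \left(41 + \frac{18}{-4 + \frac{3}{2}}\right)^{2} = \left(41 + \frac{18}{- \frac{5}{2}}\right)^{2} = \left(41 + 18 \left(- \frac{2}{5}\right)\right)^{2} = \left(41 - \frac{36}{5}\right)^{2} = \left(\frac{169}{5}\right)^{2} = \frac{28561}{25}$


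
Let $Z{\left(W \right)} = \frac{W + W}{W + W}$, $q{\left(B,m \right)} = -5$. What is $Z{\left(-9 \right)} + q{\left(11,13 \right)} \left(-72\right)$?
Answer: $361$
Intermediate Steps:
$Z{\left(W \right)} = 1$ ($Z{\left(W \right)} = \frac{2 W}{2 W} = 2 W \frac{1}{2 W} = 1$)
$Z{\left(-9 \right)} + q{\left(11,13 \right)} \left(-72\right) = 1 - -360 = 1 + 360 = 361$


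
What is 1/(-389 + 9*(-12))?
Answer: -1/497 ≈ -0.0020121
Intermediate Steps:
1/(-389 + 9*(-12)) = 1/(-389 - 108) = 1/(-497) = -1/497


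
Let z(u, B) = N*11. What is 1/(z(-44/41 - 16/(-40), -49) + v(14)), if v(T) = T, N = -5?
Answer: -1/41 ≈ -0.024390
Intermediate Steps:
z(u, B) = -55 (z(u, B) = -5*11 = -55)
1/(z(-44/41 - 16/(-40), -49) + v(14)) = 1/(-55 + 14) = 1/(-41) = -1/41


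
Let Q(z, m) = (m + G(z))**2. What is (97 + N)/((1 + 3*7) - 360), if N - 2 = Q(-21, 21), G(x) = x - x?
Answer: -270/169 ≈ -1.5976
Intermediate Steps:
G(x) = 0
Q(z, m) = m**2 (Q(z, m) = (m + 0)**2 = m**2)
N = 443 (N = 2 + 21**2 = 2 + 441 = 443)
(97 + N)/((1 + 3*7) - 360) = (97 + 443)/((1 + 3*7) - 360) = 540/((1 + 21) - 360) = 540/(22 - 360) = 540/(-338) = 540*(-1/338) = -270/169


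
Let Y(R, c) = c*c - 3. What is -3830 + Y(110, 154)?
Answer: 19883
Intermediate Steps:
Y(R, c) = -3 + c² (Y(R, c) = c² - 3 = -3 + c²)
-3830 + Y(110, 154) = -3830 + (-3 + 154²) = -3830 + (-3 + 23716) = -3830 + 23713 = 19883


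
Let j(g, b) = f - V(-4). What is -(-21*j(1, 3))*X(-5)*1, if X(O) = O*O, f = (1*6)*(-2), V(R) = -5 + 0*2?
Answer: -3675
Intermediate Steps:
V(R) = -5 (V(R) = -5 + 0 = -5)
f = -12 (f = 6*(-2) = -12)
X(O) = O**2
j(g, b) = -7 (j(g, b) = -12 - 1*(-5) = -12 + 5 = -7)
-(-21*j(1, 3))*X(-5)*1 = -(-21*(-7))*(-5)**2*1 = -147*25*1 = -147*25 = -1*3675 = -3675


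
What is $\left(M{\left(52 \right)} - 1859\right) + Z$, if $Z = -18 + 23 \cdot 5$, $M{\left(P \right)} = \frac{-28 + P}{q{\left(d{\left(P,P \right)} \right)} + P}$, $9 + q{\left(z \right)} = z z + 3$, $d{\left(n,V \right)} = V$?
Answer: $- \frac{2422738}{1375} \approx -1762.0$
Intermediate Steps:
$q{\left(z \right)} = -6 + z^{2}$ ($q{\left(z \right)} = -9 + \left(z z + 3\right) = -9 + \left(z^{2} + 3\right) = -9 + \left(3 + z^{2}\right) = -6 + z^{2}$)
$M{\left(P \right)} = \frac{-28 + P}{-6 + P + P^{2}}$ ($M{\left(P \right)} = \frac{-28 + P}{\left(-6 + P^{2}\right) + P} = \frac{-28 + P}{-6 + P + P^{2}}$)
$Z = 97$ ($Z = -18 + 115 = 97$)
$\left(M{\left(52 \right)} - 1859\right) + Z = \left(\frac{-28 + 52}{-6 + 52 + 52^{2}} - 1859\right) + 97 = \left(\frac{1}{-6 + 52 + 2704} \cdot 24 - 1859\right) + 97 = \left(\frac{1}{2750} \cdot 24 - 1859\right) + 97 = \left(\frac{12}{1375} - 1859\right) + 97 = - \frac{2556113}{1375} + 97 = - \frac{2422738}{1375}$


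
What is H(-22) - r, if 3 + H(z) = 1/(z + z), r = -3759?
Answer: 165263/44 ≈ 3756.0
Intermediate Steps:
H(z) = -3 + 1/(2*z) (H(z) = -3 + 1/(z + z) = -3 + 1/(2*z))
H(-22) - r = (-3 + (1/2)/(-22)) - 1*(-3759) = (-3 + (1/2)*(-1/22)) + 3759 = (-3 - 1/44) + 3759 = -133/44 + 3759 = 165263/44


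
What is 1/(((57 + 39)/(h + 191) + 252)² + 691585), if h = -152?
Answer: 169/127820729 ≈ 1.3222e-6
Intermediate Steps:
1/(((57 + 39)/(h + 191) + 252)² + 691585) = 1/(((57 + 39)/(-152 + 191) + 252)² + 691585) = 1/((96/39 + 252)² + 691585) = 1/((96*(1/39) + 252)² + 691585) = 1/((32/13 + 252)² + 691585) = 1/((3308/13)² + 691585) = 1/(10942864/169 + 691585) = 1/(127820729/169) = 169/127820729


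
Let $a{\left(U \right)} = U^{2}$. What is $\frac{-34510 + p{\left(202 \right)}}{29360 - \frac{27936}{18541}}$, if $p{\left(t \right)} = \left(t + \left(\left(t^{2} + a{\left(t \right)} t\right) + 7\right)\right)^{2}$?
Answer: $\frac{1272191891032101471}{544335824} \approx 2.3371 \cdot 10^{9}$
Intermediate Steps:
$p{\left(t \right)} = \left(7 + t + t^{2} + t^{3}\right)^{2}$ ($p{\left(t \right)} = \left(t + \left(\left(t^{2} + t^{2} t\right) + 7\right)\right)^{2} = \left(t + \left(\left(t^{2} + t^{3}\right) + 7\right)\right)^{2} = \left(t + \left(7 + t^{2} + t^{3}\right)\right)^{2} = \left(7 + t + t^{2} + t^{3}\right)^{2}$)
$\frac{-34510 + p{\left(202 \right)}}{29360 - \frac{27936}{18541}} = \frac{-34510 + \left(7 + 202 + 202^{2} + 202^{3}\right)^{2}}{29360 - \frac{27936}{18541}} = \frac{-34510 + \left(7 + 202 + 40804 + 8242408\right)^{2}}{29360 - \frac{27936}{18541}} = \frac{-34510 + 8283421^{2}}{29360 - \frac{27936}{18541}} = \frac{-34510 + 68615063463241}{\frac{544335824}{18541}} = 68615063428731 \cdot \frac{18541}{544335824} = \frac{1272191891032101471}{544335824}$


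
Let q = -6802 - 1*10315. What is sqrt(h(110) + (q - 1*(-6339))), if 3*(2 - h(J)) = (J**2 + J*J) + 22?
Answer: 5*I*sqrt(754) ≈ 137.3*I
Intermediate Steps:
q = -17117 (q = -6802 - 10315 = -17117)
h(J) = -16/3 - 2*J**2/3 (h(J) = 2 - ((J**2 + J*J) + 22)/3 = 2 - ((J**2 + J**2) + 22)/3 = 2 - (2*J**2 + 22)/3 = 2 - (22 + 2*J**2)/3 = 2 + (-22/3 - 2*J**2/3) = -16/3 - 2*J**2/3)
sqrt(h(110) + (q - 1*(-6339))) = sqrt((-16/3 - 2/3*110**2) + (-17117 - 1*(-6339))) = sqrt((-16/3 - 2/3*12100) + (-17117 + 6339)) = sqrt((-16/3 - 24200/3) - 10778) = sqrt(-8072 - 10778) = sqrt(-18850) = 5*I*sqrt(754)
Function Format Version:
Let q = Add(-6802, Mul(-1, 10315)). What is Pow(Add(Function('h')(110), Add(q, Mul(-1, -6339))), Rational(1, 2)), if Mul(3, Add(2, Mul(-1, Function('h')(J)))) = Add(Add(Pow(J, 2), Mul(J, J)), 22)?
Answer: Mul(5, I, Pow(754, Rational(1, 2))) ≈ Mul(137.30, I)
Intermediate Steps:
q = -17117 (q = Add(-6802, -10315) = -17117)
Function('h')(J) = Add(Rational(-16, 3), Mul(Rational(-2, 3), Pow(J, 2))) (Function('h')(J) = Add(2, Mul(Rational(-1, 3), Add(Add(Pow(J, 2), Mul(J, J)), 22))) = Add(2, Mul(Rational(-1, 3), Add(Add(Pow(J, 2), Pow(J, 2)), 22))) = Add(2, Mul(Rational(-1, 3), Add(Mul(2, Pow(J, 2)), 22))) = Add(2, Mul(Rational(-1, 3), Add(22, Mul(2, Pow(J, 2))))) = Add(2, Add(Rational(-22, 3), Mul(Rational(-2, 3), Pow(J, 2)))) = Add(Rational(-16, 3), Mul(Rational(-2, 3), Pow(J, 2))))
Pow(Add(Function('h')(110), Add(q, Mul(-1, -6339))), Rational(1, 2)) = Pow(Add(Add(Rational(-16, 3), Mul(Rational(-2, 3), Pow(110, 2))), Add(-17117, Mul(-1, -6339))), Rational(1, 2)) = Pow(Add(Add(Rational(-16, 3), Mul(Rational(-2, 3), 12100)), Add(-17117, 6339)), Rational(1, 2)) = Pow(Add(Add(Rational(-16, 3), Rational(-24200, 3)), -10778), Rational(1, 2)) = Pow(Add(-8072, -10778), Rational(1, 2)) = Pow(-18850, Rational(1, 2)) = Mul(5, I, Pow(754, Rational(1, 2)))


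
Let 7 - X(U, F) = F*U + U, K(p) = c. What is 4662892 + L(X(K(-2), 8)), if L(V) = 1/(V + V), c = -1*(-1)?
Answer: 18651567/4 ≈ 4.6629e+6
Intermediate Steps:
c = 1
K(p) = 1
X(U, F) = 7 - U - F*U (X(U, F) = 7 - (F*U + U) = 7 - (U + F*U) = 7 + (-U - F*U) = 7 - U - F*U)
L(V) = 1/(2*V)
4662892 + L(X(K(-2), 8)) = 4662892 + 1/(2*(7 - 1*1 - 1*8*1)) = 4662892 + 1/(2*(7 - 1 - 8)) = 4662892 + (1/2)/(-2) = 4662892 + (1/2)*(-1/2) = 4662892 - 1/4 = 18651567/4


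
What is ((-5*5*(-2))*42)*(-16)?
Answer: -33600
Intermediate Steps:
((-5*5*(-2))*42)*(-16) = (-25*(-2)*42)*(-16) = (50*42)*(-16) = 2100*(-16) = -33600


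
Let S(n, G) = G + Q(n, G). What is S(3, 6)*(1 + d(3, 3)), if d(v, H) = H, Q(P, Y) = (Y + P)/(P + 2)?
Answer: 156/5 ≈ 31.200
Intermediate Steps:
Q(P, Y) = (P + Y)/(2 + P)
S(n, G) = G + (G + n)/(2 + n) (S(n, G) = G + (n + G)/(2 + n) = G + (G + n)/(2 + n))
S(3, 6)*(1 + d(3, 3)) = ((6 + 3 + 6*(2 + 3))/(2 + 3))*(1 + 3) = ((6 + 3 + 6*5)/5)*4 = ((6 + 3 + 30)/5)*4 = ((⅕)*39)*4 = (39/5)*4 = 156/5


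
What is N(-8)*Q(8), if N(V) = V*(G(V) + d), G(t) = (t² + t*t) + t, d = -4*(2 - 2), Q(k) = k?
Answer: -7680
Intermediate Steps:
d = 0 (d = -4*0 = 0)
G(t) = t + 2*t² (G(t) = (t² + t²) + t = 2*t² + t = t + 2*t²)
N(V) = V²*(1 + 2*V) (N(V) = V*(V*(1 + 2*V) + 0) = V*(V*(1 + 2*V)) = V²*(1 + 2*V))
N(-8)*Q(8) = ((-8)²*(1 + 2*(-8)))*8 = (64*(1 - 16))*8 = (64*(-15))*8 = -960*8 = -7680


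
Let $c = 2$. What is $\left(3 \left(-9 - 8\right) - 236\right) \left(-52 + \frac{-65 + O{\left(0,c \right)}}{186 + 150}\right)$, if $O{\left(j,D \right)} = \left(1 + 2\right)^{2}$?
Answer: $\frac{89831}{6} \approx 14972.0$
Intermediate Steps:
$O{\left(j,D \right)} = 9$ ($O{\left(j,D \right)} = 3^{2} = 9$)
$\left(3 \left(-9 - 8\right) - 236\right) \left(-52 + \frac{-65 + O{\left(0,c \right)}}{186 + 150}\right) = \left(3 \left(-9 - 8\right) - 236\right) \left(-52 + \frac{-65 + 9}{186 + 150}\right) = \left(3 \left(-17\right) - 236\right) \left(-52 - \frac{56}{336}\right) = \left(-51 - 236\right) \left(-52 - \frac{1}{6}\right) = - 287 \left(-52 - \frac{1}{6}\right) = \left(-287\right) \left(- \frac{313}{6}\right) = \frac{89831}{6}$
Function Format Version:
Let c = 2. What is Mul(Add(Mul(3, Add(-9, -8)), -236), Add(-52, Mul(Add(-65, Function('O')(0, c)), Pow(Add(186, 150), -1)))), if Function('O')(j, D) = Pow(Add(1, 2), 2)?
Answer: Rational(89831, 6) ≈ 14972.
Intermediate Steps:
Function('O')(j, D) = 9 (Function('O')(j, D) = Pow(3, 2) = 9)
Mul(Add(Mul(3, Add(-9, -8)), -236), Add(-52, Mul(Add(-65, Function('O')(0, c)), Pow(Add(186, 150), -1)))) = Mul(Add(Mul(3, Add(-9, -8)), -236), Add(-52, Mul(Add(-65, 9), Pow(Add(186, 150), -1)))) = Mul(Add(Mul(3, -17), -236), Add(-52, Mul(-56, Pow(336, -1)))) = Mul(Add(-51, -236), Add(-52, Mul(-56, Rational(1, 336)))) = Mul(-287, Add(-52, Rational(-1, 6))) = Mul(-287, Rational(-313, 6)) = Rational(89831, 6)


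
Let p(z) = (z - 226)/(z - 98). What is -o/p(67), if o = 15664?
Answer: -485584/159 ≈ -3054.0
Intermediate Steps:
p(z) = (-226 + z)/(-98 + z)
-o/p(67) = -15664/((-226 + 67)/(-98 + 67)) = -15664/(-159/(-31)) = -15664/((-1/31*(-159))) = -15664/159/31 = -15664*31/159 = -1*485584/159 = -485584/159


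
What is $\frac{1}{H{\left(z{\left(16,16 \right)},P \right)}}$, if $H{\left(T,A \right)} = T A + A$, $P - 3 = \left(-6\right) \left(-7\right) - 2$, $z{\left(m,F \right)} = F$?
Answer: $\frac{1}{731} \approx 0.001368$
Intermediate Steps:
$P = 43$ ($P = 3 - -40 = 3 + \left(42 - 2\right) = 3 + 40 = 43$)
$H{\left(T,A \right)} = A + A T$ ($H{\left(T,A \right)} = A T + A = A + A T$)
$\frac{1}{H{\left(z{\left(16,16 \right)},P \right)}} = \frac{1}{43 \left(1 + 16\right)} = \frac{1}{43 \cdot 17} = \frac{1}{731}$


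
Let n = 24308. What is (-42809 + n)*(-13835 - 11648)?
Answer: 471460983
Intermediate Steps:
(-42809 + n)*(-13835 - 11648) = (-42809 + 24308)*(-13835 - 11648) = -18501*(-25483) = 471460983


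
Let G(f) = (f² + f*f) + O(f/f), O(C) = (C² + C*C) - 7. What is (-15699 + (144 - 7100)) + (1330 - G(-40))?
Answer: -24520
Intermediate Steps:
O(C) = -7 + 2*C² (O(C) = (C² + C²) - 7 = 2*C² - 7 = -7 + 2*C²)
G(f) = -5 + 2*f² (G(f) = (f² + f*f) + (-7 + 2*(f/f)²) = (f² + f²) + (-7 + 2*1²) = 2*f² + (-7 + 2*1) = 2*f² + (-7 + 2) = 2*f² - 5 = -5 + 2*f²)
(-15699 + (144 - 7100)) + (1330 - G(-40)) = (-15699 + (144 - 7100)) + (1330 - (-5 + 2*(-40)²)) = (-15699 - 6956) + (1330 - (-5 + 2*1600)) = -22655 + (1330 - (-5 + 3200)) = -22655 + (1330 - 1*3195) = -22655 + (1330 - 3195) = -22655 - 1865 = -24520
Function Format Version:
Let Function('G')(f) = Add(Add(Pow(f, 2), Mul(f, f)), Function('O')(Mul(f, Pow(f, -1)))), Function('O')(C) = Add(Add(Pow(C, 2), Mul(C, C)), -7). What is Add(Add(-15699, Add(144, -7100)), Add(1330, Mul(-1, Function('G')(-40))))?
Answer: -24520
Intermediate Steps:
Function('O')(C) = Add(-7, Mul(2, Pow(C, 2))) (Function('O')(C) = Add(Add(Pow(C, 2), Pow(C, 2)), -7) = Add(Mul(2, Pow(C, 2)), -7) = Add(-7, Mul(2, Pow(C, 2))))
Function('G')(f) = Add(-5, Mul(2, Pow(f, 2))) (Function('G')(f) = Add(Add(Pow(f, 2), Mul(f, f)), Add(-7, Mul(2, Pow(Mul(f, Pow(f, -1)), 2)))) = Add(Add(Pow(f, 2), Pow(f, 2)), Add(-7, Mul(2, Pow(1, 2)))) = Add(Mul(2, Pow(f, 2)), Add(-7, Mul(2, 1))) = Add(Mul(2, Pow(f, 2)), Add(-7, 2)) = Add(Mul(2, Pow(f, 2)), -5) = Add(-5, Mul(2, Pow(f, 2))))
Add(Add(-15699, Add(144, -7100)), Add(1330, Mul(-1, Function('G')(-40)))) = Add(Add(-15699, Add(144, -7100)), Add(1330, Mul(-1, Add(-5, Mul(2, Pow(-40, 2)))))) = Add(Add(-15699, -6956), Add(1330, Mul(-1, Add(-5, Mul(2, 1600))))) = Add(-22655, Add(1330, Mul(-1, Add(-5, 3200)))) = Add(-22655, Add(1330, Mul(-1, 3195))) = Add(-22655, Add(1330, -3195)) = Add(-22655, -1865) = -24520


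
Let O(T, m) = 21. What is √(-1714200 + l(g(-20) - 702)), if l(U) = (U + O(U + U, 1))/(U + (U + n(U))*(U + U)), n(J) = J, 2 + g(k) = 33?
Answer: 25*I*√8889306058388074/1800293 ≈ 1309.3*I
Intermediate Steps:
g(k) = 31 (g(k) = -2 + 33 = 31)
l(U) = (21 + U)/(U + 4*U²) (l(U) = (U + 21)/(U + (U + U)*(U + U)) = (21 + U)/(U + (2*U)*(2*U)) = (21 + U)/(U + 4*U²))
√(-1714200 + l(g(-20) - 702)) = √(-1714200 + (21 + (31 - 702))/((31 - 702)*(1 + 4*(31 - 702)))) = √(-1714200 + (21 - 671)/((-671)*(1 + 4*(-671)))) = √(-1714200 - 1/671*(-650)/(1 - 2684)) = √(-1714200 - 1/671*(-650)/(-2683)) = √(-1714200 - 1/671*(-1/2683)*(-650)) = √(-1714200 - 650/1800293) = √(-3086062261250/1800293) = 25*I*√8889306058388074/1800293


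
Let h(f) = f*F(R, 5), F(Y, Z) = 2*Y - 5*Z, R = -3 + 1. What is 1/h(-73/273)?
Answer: 273/2117 ≈ 0.12896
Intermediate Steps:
R = -2
F(Y, Z) = -5*Z + 2*Y
h(f) = -29*f (h(f) = f*(-5*5 + 2*(-2)) = f*(-25 - 4) = f*(-29) = -29*f)
1/h(-73/273) = 1/(-(-2117)/273) = 1/(-29*(-73/273)) = 1/(2117/273) = 273/2117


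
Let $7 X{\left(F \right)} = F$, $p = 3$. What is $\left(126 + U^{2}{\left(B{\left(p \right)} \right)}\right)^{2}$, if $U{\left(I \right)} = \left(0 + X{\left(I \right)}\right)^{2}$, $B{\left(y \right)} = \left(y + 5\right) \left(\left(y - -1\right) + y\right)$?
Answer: $17825284$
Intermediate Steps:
$X{\left(F \right)} = \frac{F}{7}$
$B{\left(y \right)} = \left(1 + 2 y\right) \left(5 + y\right)$ ($B{\left(y \right)} = \left(5 + y\right) \left(\left(y + 1\right) + y\right) = \left(5 + y\right) \left(\left(1 + y\right) + y\right) = \left(5 + y\right) \left(1 + 2 y\right) = \left(1 + 2 y\right) \left(5 + y\right)$)
$U{\left(I \right)} = \frac{I^{2}}{49}$ ($U{\left(I \right)} = \left(0 + \frac{I}{7}\right)^{2} = \left(\frac{I}{7}\right)^{2} = \frac{I^{2}}{49}$)
$\left(126 + U^{2}{\left(B{\left(p \right)} \right)}\right)^{2} = \left(126 + \left(\frac{\left(5 + 2 \cdot 3^{2} + 11 \cdot 3\right)^{2}}{49}\right)^{2}\right)^{2} = \left(126 + \left(\frac{\left(5 + 2 \cdot 9 + 33\right)^{2}}{49}\right)^{2}\right)^{2} = \left(126 + \left(\frac{\left(5 + 18 + 33\right)^{2}}{49}\right)^{2}\right)^{2} = \left(126 + \left(\frac{56^{2}}{49}\right)^{2}\right)^{2} = \left(126 + \left(\frac{1}{49} \cdot 3136\right)^{2}\right)^{2} = \left(126 + 64^{2}\right)^{2} = \left(126 + 4096\right)^{2} = 4222^{2} = 17825284$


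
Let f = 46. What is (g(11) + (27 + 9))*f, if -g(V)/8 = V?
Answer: -2392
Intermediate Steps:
g(V) = -8*V
(g(11) + (27 + 9))*f = (-8*11 + (27 + 9))*46 = (-88 + 36)*46 = -52*46 = -2392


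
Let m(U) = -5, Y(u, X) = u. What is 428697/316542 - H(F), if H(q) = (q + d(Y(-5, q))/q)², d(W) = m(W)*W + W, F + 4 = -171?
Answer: -3963420479199/129254650 ≈ -30664.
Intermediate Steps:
F = -175 (F = -4 - 171 = -175)
d(W) = -4*W (d(W) = -5*W + W = -4*W)
H(q) = (q + 20/q)² (H(q) = (q + (-4*(-5))/q)² = (q + 20/q)²)
428697/316542 - H(F) = 428697/316542 - (20 + (-175)²)²/(-175)² = 428697*(1/316542) - (20 + 30625)²/30625 = 142899/105514 - 30645²/30625 = 142899/105514 - 939116025/30625 = 142899/105514 - 1*37564641/1225 = 142899/105514 - 37564641/1225 = -3963420479199/129254650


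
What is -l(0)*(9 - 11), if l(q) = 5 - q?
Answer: 10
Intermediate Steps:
-l(0)*(9 - 11) = -(5 - 1*0)*(9 - 11) = -(5 + 0)*(-2) = -5*(-2) = -1*(-10) = 10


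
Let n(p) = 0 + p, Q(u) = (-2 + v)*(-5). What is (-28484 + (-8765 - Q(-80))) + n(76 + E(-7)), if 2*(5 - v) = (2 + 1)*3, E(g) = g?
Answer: -74375/2 ≈ -37188.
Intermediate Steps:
v = 1/2 (v = 5 - (2 + 1)*3/2 = 5 - 3*3/2 = 5 - 1/2*9 = 5 - 9/2 = 1/2 ≈ 0.50000)
Q(u) = 15/2 (Q(u) = (-2 + 1/2)*(-5) = -3/2*(-5) = 15/2)
n(p) = p
(-28484 + (-8765 - Q(-80))) + n(76 + E(-7)) = (-28484 + (-8765 - 1*15/2)) + (76 - 7) = (-28484 + (-8765 - 15/2)) + 69 = (-28484 - 17545/2) + 69 = -74513/2 + 69 = -74375/2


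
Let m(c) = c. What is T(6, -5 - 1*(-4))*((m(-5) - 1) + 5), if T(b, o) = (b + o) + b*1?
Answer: -11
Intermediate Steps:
T(b, o) = o + 2*b (T(b, o) = (b + o) + b = o + 2*b)
T(6, -5 - 1*(-4))*((m(-5) - 1) + 5) = ((-5 - 1*(-4)) + 2*6)*((-5 - 1) + 5) = ((-5 + 4) + 12)*(-6 + 5) = (-1 + 12)*(-1) = 11*(-1) = -11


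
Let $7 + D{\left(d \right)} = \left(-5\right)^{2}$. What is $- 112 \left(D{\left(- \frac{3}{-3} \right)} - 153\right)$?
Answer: $15120$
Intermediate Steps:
$D{\left(d \right)} = 18$ ($D{\left(d \right)} = -7 + \left(-5\right)^{2} = -7 + 25 = 18$)
$- 112 \left(D{\left(- \frac{3}{-3} \right)} - 153\right) = - 112 \left(18 - 153\right) = \left(-112\right) \left(-135\right) = 15120$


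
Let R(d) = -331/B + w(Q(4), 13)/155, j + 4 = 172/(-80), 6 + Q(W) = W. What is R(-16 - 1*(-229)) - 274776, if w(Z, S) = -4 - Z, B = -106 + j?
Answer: -95528976426/347665 ≈ -2.7477e+5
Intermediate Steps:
Q(W) = -6 + W
j = -123/20 (j = -4 + 172/(-80) = -4 + 172*(-1/80) = -4 - 43/20 = -123/20 ≈ -6.1500)
B = -2243/20 (B = -106 - 123/20 = -2243/20 ≈ -112.15)
R(d) = 1021614/347665 (R(d) = -331/(-2243/20) + (-4 - (-6 + 4))/155 = -331*(-20/2243) + (-4 - 1*(-2))*(1/155) = 6620/2243 + (-4 + 2)*(1/155) = 6620/2243 - 2*1/155 = 6620/2243 - 2/155 = 1021614/347665)
R(-16 - 1*(-229)) - 274776 = 1021614/347665 - 274776 = -95528976426/347665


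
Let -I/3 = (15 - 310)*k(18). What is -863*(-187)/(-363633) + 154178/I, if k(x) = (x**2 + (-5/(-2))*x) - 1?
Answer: 194758033/6579333080 ≈ 0.029601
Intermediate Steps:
k(x) = -1 + x**2 + 5*x/2 (k(x) = (x**2 + (-5*(-1/2))*x) - 1 = (x**2 + 5*x/2) - 1 = -1 + x**2 + 5*x/2)
I = 325680 (I = -3*(15 - 310)*(-1 + 18**2 + (5/2)*18) = -(-885)*(-1 + 324 + 45) = -(-885)*368 = -3*(-108560) = 325680)
-863*(-187)/(-363633) + 154178/I = -863*(-187)/(-363633) + 154178/325680 = 161381*(-1/363633) + 154178*(1/325680) = -161381/363633 + 77089/162840 = 194758033/6579333080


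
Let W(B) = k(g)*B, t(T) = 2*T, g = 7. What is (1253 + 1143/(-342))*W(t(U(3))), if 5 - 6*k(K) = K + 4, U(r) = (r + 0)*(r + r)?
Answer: -854766/19 ≈ -44988.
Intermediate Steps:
U(r) = 2*r² (U(r) = r*(2*r) = 2*r²)
k(K) = ⅙ - K/6 (k(K) = ⅚ - (K + 4)/6 = ⅚ - (4 + K)/6 = ⅚ + (-⅔ - K/6) = ⅙ - K/6)
W(B) = -B (W(B) = (⅙ - ⅙*7)*B = (⅙ - 7/6)*B = -B)
(1253 + 1143/(-342))*W(t(U(3))) = (1253 + 1143/(-342))*(-2*2*3²) = (1253 + 1143*(-1/342))*(-2*2*9) = (1253 - 127/38)*(-2*18) = 47487*(-1*36)/38 = (47487/38)*(-36) = -854766/19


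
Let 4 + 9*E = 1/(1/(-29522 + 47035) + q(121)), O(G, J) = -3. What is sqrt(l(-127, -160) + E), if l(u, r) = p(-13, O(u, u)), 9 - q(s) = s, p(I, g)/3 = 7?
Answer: sqrt(711717206688210)/5884365 ≈ 4.5337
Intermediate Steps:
p(I, g) = 21 (p(I, g) = 3*7 = 21)
q(s) = 9 - s
l(u, r) = 21
E = -2621111/5884365 (E = -4/9 + 1/(9*(1/(-29522 + 47035) + (9 - 1*121))) = -4/9 + 1/(9*(1/17513 + (9 - 121))) = -4/9 + 1/(9*(1/17513 - 112)) = -4/9 + 1/(9*(-1961455/17513)) = -4/9 + (1/9)*(-17513/1961455) = -4/9 - 17513/17653095 = -2621111/5884365 ≈ -0.44544)
sqrt(l(-127, -160) + E) = sqrt(21 - 2621111/5884365) = sqrt(120950554/5884365) = sqrt(711717206688210)/5884365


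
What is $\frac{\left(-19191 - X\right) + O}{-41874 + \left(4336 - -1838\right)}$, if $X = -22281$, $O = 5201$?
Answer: $- \frac{8291}{35700} \approx -0.23224$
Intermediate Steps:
$\frac{\left(-19191 - X\right) + O}{-41874 + \left(4336 - -1838\right)} = \frac{\left(-19191 - -22281\right) + 5201}{-41874 + \left(4336 - -1838\right)} = \frac{\left(-19191 + 22281\right) + 5201}{-41874 + \left(4336 + 1838\right)} = \frac{3090 + 5201}{-41874 + 6174} = \frac{8291}{-35700} = 8291 \left(- \frac{1}{35700}\right) = - \frac{8291}{35700}$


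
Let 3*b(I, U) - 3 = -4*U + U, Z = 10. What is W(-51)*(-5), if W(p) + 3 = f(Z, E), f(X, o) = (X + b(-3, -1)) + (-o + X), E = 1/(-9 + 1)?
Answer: -765/8 ≈ -95.625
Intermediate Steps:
b(I, U) = 1 - U (b(I, U) = 1 + (-4*U + U)/3 = 1 + (-3*U)/3 = 1 - U)
E = -1/8 (E = 1/(-8) = -1/8 ≈ -0.12500)
f(X, o) = 2 - o + 2*X (f(X, o) = (X + (1 - 1*(-1))) + (-o + X) = (X + (1 + 1)) + (X - o) = (X + 2) + (X - o) = (2 + X) + (X - o) = 2 - o + 2*X)
W(p) = 153/8 (W(p) = -3 + (2 - 1*(-1/8) + 2*10) = -3 + (2 + 1/8 + 20) = -3 + 177/8 = 153/8)
W(-51)*(-5) = (153/8)*(-5) = -765/8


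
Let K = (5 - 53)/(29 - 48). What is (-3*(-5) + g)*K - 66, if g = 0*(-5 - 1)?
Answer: -534/19 ≈ -28.105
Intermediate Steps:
g = 0 (g = 0*(-6) = 0)
K = 48/19 (K = -48/(-19) = -48*(-1/19) = 48/19 ≈ 2.5263)
(-3*(-5) + g)*K - 66 = (-3*(-5) + 0)*(48/19) - 66 = (15 + 0)*(48/19) - 66 = 15*(48/19) - 66 = 720/19 - 66 = -534/19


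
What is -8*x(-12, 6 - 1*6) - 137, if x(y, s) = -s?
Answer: -137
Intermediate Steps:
-8*x(-12, 6 - 1*6) - 137 = -(-8)*(6 - 1*6) - 137 = -(-8)*(6 - 6) - 137 = -(-8)*0 - 137 = -8*0 - 137 = 0 - 137 = -137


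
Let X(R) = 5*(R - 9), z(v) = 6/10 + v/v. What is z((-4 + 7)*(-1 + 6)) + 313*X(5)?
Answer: -31292/5 ≈ -6258.4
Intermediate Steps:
z(v) = 8/5 (z(v) = 6*(1/10) + 1 = 3/5 + 1 = 8/5)
X(R) = -45 + 5*R (X(R) = 5*(-9 + R) = -45 + 5*R)
z((-4 + 7)*(-1 + 6)) + 313*X(5) = 8/5 + 313*(-45 + 5*5) = 8/5 + 313*(-45 + 25) = 8/5 + 313*(-20) = 8/5 - 6260 = -31292/5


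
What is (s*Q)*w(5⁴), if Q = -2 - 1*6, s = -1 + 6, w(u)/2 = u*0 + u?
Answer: -50000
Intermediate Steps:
w(u) = 2*u (w(u) = 2*(u*0 + u) = 2*(0 + u) = 2*u)
s = 5
Q = -8 (Q = -2 - 6 = -8)
(s*Q)*w(5⁴) = (5*(-8))*(2*5⁴) = -80*625 = -40*1250 = -50000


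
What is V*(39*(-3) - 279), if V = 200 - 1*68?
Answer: -52272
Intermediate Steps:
V = 132 (V = 200 - 68 = 132)
V*(39*(-3) - 279) = 132*(39*(-3) - 279) = 132*(-117 - 279) = 132*(-396) = -52272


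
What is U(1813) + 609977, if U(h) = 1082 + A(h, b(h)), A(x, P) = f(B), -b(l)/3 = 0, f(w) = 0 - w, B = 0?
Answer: 611059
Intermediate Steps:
f(w) = -w
b(l) = 0 (b(l) = -3*0 = 0)
A(x, P) = 0 (A(x, P) = -1*0 = 0)
U(h) = 1082 (U(h) = 1082 + 0 = 1082)
U(1813) + 609977 = 1082 + 609977 = 611059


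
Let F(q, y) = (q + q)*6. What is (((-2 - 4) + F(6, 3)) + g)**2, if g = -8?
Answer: 3364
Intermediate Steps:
F(q, y) = 12*q (F(q, y) = (2*q)*6 = 12*q)
(((-2 - 4) + F(6, 3)) + g)**2 = (((-2 - 4) + 12*6) - 8)**2 = ((-6 + 72) - 8)**2 = (66 - 8)**2 = 58**2 = 3364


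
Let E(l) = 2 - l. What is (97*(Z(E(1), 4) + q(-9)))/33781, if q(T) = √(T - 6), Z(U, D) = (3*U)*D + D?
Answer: 1552/33781 + 97*I*√15/33781 ≈ 0.045943 + 0.011121*I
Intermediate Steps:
Z(U, D) = D + 3*D*U (Z(U, D) = 3*D*U + D = D + 3*D*U)
q(T) = √(-6 + T)
(97*(Z(E(1), 4) + q(-9)))/33781 = (97*(4*(1 + 3*(2 - 1*1)) + √(-6 - 9)))/33781 = (97*(4*(1 + 3*(2 - 1)) + √(-15)))*(1/33781) = (97*(4*(1 + 3*1) + I*√15))*(1/33781) = (97*(4*(1 + 3) + I*√15))*(1/33781) = (97*(4*4 + I*√15))*(1/33781) = (97*(16 + I*√15))*(1/33781) = (1552 + 97*I*√15)*(1/33781) = 1552/33781 + 97*I*√15/33781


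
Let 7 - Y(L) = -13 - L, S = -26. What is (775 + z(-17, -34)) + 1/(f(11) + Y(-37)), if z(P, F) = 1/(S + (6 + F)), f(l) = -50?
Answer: 2803829/3618 ≈ 774.97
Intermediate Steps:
z(P, F) = 1/(-20 + F) (z(P, F) = 1/(-26 + (6 + F)) = 1/(-20 + F))
Y(L) = 20 + L (Y(L) = 7 - (-13 - L) = 7 + (13 + L) = 20 + L)
(775 + z(-17, -34)) + 1/(f(11) + Y(-37)) = (775 + 1/(-20 - 34)) + 1/(-50 + (20 - 37)) = (775 + 1/(-54)) + 1/(-50 - 17) = (775 - 1/54) + 1/(-67) = 41849/54 - 1/67 = 2803829/3618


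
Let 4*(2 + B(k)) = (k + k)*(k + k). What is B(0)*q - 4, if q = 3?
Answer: -10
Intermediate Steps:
B(k) = -2 + k² (B(k) = -2 + ((k + k)*(k + k))/4 = -2 + ((2*k)*(2*k))/4 = -2 + (4*k²)/4 = -2 + k²)
B(0)*q - 4 = (-2 + 0²)*3 - 4 = (-2 + 0)*3 - 4 = -2*3 - 4 = -6 - 4 = -10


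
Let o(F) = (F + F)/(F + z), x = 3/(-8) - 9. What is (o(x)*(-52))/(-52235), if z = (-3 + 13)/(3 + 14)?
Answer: 5304/2496833 ≈ 0.0021243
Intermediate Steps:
z = 10/17 ≈ 0.58823
x = -75/8 (x = 3*(-⅛) - 9 = -3/8 - 9 = -75/8 ≈ -9.3750)
o(F) = 2*F/(10/17 + F) (o(F) = (F + F)/(F + 10/17) = (2*F)/(10/17 + F) = 2*F/(10/17 + F))
(o(x)*(-52))/(-52235) = ((34*(-75/8)/(10 + 17*(-75/8)))*(-52))/(-52235) = ((34*(-75/8)/(10 - 1275/8))*(-52))*(-1/52235) = ((34*(-75/8)/(-1195/8))*(-52))*(-1/52235) = ((34*(-75/8)*(-8/1195))*(-52))*(-1/52235) = ((510/239)*(-52))*(-1/52235) = -26520/239*(-1/52235) = 5304/2496833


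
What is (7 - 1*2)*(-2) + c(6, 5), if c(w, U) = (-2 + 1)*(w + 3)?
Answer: -19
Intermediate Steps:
c(w, U) = -3 - w (c(w, U) = -(3 + w) = -3 - w)
(7 - 1*2)*(-2) + c(6, 5) = (7 - 1*2)*(-2) + (-3 - 1*6) = (7 - 2)*(-2) + (-3 - 6) = 5*(-2) - 9 = -10 - 9 = -19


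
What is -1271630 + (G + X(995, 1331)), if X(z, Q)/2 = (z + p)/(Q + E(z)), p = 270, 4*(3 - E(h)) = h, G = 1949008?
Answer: 2940508018/4341 ≈ 6.7738e+5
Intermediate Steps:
E(h) = 3 - h/4
X(z, Q) = 2*(270 + z)/(3 + Q - z/4) (X(z, Q) = 2*((z + 270)/(Q + (3 - z/4))) = 2*((270 + z)/(3 + Q - z/4)) = 2*(270 + z)/(3 + Q - z/4))
-1271630 + (G + X(995, 1331)) = -1271630 + (1949008 + 8*(270 + 995)/(12 - 1*995 + 4*1331)) = -1271630 + (1949008 + 8*1265/(12 - 995 + 5324)) = -1271630 + (1949008 + 8*1265/4341) = -1271630 + (1949008 + 8*(1/4341)*1265) = -1271630 + (1949008 + 10120/4341) = -1271630 + 8460653848/4341 = 2940508018/4341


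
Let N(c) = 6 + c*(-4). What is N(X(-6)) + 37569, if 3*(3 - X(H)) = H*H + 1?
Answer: 112837/3 ≈ 37612.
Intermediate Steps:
X(H) = 8/3 - H²/3 (X(H) = 3 - (H*H + 1)/3 = 3 - (H² + 1)/3 = 3 - (1 + H²)/3 = 3 + (-⅓ - H²/3) = 8/3 - H²/3)
N(c) = 6 - 4*c
N(X(-6)) + 37569 = (6 - 4*(8/3 - ⅓*(-6)²)) + 37569 = (6 - 4*(8/3 - ⅓*36)) + 37569 = (6 - 4*(8/3 - 12)) + 37569 = (6 - 4*(-28/3)) + 37569 = (6 + 112/3) + 37569 = 130/3 + 37569 = 112837/3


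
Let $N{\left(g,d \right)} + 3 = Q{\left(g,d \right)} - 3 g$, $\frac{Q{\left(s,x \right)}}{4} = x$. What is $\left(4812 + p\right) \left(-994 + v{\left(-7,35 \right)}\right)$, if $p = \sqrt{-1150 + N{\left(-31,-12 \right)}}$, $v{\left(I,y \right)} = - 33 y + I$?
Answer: $-10374672 - 4312 i \sqrt{277} \approx -1.0375 \cdot 10^{7} - 71766.0 i$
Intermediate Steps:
$Q{\left(s,x \right)} = 4 x$
$v{\left(I,y \right)} = I - 33 y$
$N{\left(g,d \right)} = -3 - 3 g + 4 d$ ($N{\left(g,d \right)} = -3 + \left(4 d - 3 g\right) = -3 + \left(- 3 g + 4 d\right) = -3 - 3 g + 4 d$)
$p = 2 i \sqrt{277}$ ($p = \sqrt{-1150 - -42} = \sqrt{-1150 + 42} = \sqrt{-1108} = 2 i \sqrt{277} \approx 33.287 i$)
$\left(4812 + p\right) \left(-994 + v{\left(-7,35 \right)}\right) = \left(4812 + 2 i \sqrt{277}\right) \left(-994 - 1162\right) = \left(4812 + 2 i \sqrt{277}\right) \left(-2156\right) = -10374672 - 4312 i \sqrt{277}$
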